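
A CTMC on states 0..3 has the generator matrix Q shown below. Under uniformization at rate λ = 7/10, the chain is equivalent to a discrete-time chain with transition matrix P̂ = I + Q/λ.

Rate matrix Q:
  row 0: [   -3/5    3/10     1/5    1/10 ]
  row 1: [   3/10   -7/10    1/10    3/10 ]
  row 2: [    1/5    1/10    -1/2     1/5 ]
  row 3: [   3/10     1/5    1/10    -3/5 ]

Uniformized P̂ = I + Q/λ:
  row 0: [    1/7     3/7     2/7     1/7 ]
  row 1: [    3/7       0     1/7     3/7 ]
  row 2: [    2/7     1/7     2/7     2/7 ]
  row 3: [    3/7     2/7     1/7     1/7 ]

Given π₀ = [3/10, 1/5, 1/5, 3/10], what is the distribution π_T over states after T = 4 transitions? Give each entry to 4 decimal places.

t=0: π = [0.3000, 0.2000, 0.2000, 0.3000]
t=1: π = [0.3143, 0.2429, 0.2143, 0.2286]
t=2: π = [0.3082, 0.2306, 0.2184, 0.2429]
t=3: π = [0.3093, 0.2327, 0.2181, 0.2399]
t=4: π = [0.3090, 0.2323, 0.2182, 0.2405]

π = [0.3090, 0.2323, 0.2182, 0.2405]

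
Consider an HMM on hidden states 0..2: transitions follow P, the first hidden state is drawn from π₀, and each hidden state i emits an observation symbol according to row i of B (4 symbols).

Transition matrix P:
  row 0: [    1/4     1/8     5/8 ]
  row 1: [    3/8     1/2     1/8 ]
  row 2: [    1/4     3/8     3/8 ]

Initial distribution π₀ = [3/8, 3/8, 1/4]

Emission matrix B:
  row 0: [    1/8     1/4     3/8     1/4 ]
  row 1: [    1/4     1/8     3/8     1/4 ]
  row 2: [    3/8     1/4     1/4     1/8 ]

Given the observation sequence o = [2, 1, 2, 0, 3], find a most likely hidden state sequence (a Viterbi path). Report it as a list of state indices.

path = [0, 2, 1, 1, 1]

t=0: δ = [1.406e-01, 1.406e-01, 6.250e-02]  (obs o_0=2)
t=1: δ = [1.318e-02, 8.789e-03, 2.197e-02]  ψ = [1, 1, 0]  (obs o_1=1)
t=2: δ = [2.060e-03, 3.090e-03, 2.060e-03]  ψ = [2, 2, 0]  (obs o_2=2)
t=3: δ = [1.448e-04, 3.862e-04, 4.828e-04]  ψ = [1, 1, 0]  (obs o_3=0)
t=4: δ = [3.621e-05, 4.828e-05, 2.263e-05]  ψ = [1, 1, 2]  (obs o_4=3)
backtrack: best end state = 1; path = [0, 2, 1, 1, 1]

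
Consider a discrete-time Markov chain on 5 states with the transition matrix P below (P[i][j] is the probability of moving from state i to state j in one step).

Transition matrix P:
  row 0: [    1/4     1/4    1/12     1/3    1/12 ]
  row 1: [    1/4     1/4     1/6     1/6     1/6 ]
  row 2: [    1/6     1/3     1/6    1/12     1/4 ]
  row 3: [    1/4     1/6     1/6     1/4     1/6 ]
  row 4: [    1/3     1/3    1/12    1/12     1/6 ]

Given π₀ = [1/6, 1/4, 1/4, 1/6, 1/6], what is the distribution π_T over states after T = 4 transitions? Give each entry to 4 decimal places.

t=0: π = [0.1667, 0.2500, 0.2500, 0.1667, 0.1667]
t=1: π = [0.2431, 0.2708, 0.1389, 0.1736, 0.1736]
t=2: π = [0.2529, 0.2616, 0.1319, 0.1956, 0.1580]
t=3: π = [0.2522, 0.2579, 0.1324, 0.2010, 0.1566]
t=4: π = [0.2520, 0.2573, 0.1326, 0.2014, 0.1567]

π = [0.2520, 0.2573, 0.1326, 0.2014, 0.1567]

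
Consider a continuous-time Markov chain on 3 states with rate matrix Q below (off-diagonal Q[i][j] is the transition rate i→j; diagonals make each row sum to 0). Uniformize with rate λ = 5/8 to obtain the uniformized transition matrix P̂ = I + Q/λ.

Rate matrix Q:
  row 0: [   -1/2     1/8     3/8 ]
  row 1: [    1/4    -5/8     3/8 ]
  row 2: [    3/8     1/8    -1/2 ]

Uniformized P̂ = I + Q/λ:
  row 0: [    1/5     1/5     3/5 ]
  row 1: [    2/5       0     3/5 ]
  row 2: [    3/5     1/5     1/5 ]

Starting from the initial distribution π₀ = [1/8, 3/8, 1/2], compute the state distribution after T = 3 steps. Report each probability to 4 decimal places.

t=0: π = [0.1250, 0.3750, 0.5000]
t=1: π = [0.4750, 0.1250, 0.4000]
t=2: π = [0.3850, 0.1750, 0.4400]
t=3: π = [0.4110, 0.1650, 0.4240]

π = [0.4110, 0.1650, 0.4240]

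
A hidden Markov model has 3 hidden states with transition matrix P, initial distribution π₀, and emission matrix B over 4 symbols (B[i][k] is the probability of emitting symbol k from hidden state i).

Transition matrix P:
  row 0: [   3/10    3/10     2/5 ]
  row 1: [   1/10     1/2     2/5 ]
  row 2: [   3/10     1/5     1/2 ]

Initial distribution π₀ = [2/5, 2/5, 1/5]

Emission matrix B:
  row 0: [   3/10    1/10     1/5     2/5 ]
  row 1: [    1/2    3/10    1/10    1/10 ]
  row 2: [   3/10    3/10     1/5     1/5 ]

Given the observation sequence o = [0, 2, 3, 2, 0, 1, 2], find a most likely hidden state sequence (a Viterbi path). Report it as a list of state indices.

path = [1, 2, 2, 2, 2, 2, 2]

t=0: δ = [1.200e-01, 2.000e-01, 6.000e-02]  (obs o_0=0)
t=1: δ = [7.200e-03, 1.000e-02, 1.600e-02]  ψ = [0, 1, 1]  (obs o_1=2)
t=2: δ = [1.920e-03, 5.000e-04, 1.600e-03]  ψ = [2, 1, 2]  (obs o_2=3)
t=3: δ = [1.152e-04, 5.760e-05, 1.600e-04]  ψ = [0, 0, 2]  (obs o_3=2)
t=4: δ = [1.440e-05, 1.728e-05, 2.400e-05]  ψ = [2, 0, 2]  (obs o_4=0)
t=5: δ = [7.200e-07, 2.592e-06, 3.600e-06]  ψ = [2, 1, 2]  (obs o_5=1)
t=6: δ = [2.160e-07, 1.296e-07, 3.600e-07]  ψ = [2, 1, 2]  (obs o_6=2)
backtrack: best end state = 2; path = [1, 2, 2, 2, 2, 2, 2]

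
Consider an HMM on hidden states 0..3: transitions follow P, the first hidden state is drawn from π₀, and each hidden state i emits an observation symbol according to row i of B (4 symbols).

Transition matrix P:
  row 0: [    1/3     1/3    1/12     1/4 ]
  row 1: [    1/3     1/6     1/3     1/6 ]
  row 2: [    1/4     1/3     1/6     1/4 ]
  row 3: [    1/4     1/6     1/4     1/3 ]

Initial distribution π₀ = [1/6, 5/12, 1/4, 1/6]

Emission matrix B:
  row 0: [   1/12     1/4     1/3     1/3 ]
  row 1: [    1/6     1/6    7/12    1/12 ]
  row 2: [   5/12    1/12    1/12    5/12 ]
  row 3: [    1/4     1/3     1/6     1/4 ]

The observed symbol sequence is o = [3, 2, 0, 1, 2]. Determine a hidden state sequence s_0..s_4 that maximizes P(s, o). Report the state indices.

path = [2, 1, 2, 0, 1]

t=0: δ = [5.556e-02, 3.472e-02, 1.042e-01, 4.167e-02]  (obs o_0=3)
t=1: δ = [8.681e-03, 2.025e-02, 1.447e-03, 4.340e-03]  ψ = [2, 2, 2, 2]  (obs o_1=2)
t=2: δ = [5.626e-04, 5.626e-04, 2.813e-03, 8.439e-04]  ψ = [1, 1, 1, 1]  (obs o_2=0)
t=3: δ = [1.758e-04, 1.563e-04, 3.907e-05, 2.344e-04]  ψ = [2, 2, 2, 2]  (obs o_3=1)
t=4: δ = [1.954e-05, 3.419e-05, 4.884e-06, 1.302e-05]  ψ = [0, 0, 3, 3]  (obs o_4=2)
backtrack: best end state = 1; path = [2, 1, 2, 0, 1]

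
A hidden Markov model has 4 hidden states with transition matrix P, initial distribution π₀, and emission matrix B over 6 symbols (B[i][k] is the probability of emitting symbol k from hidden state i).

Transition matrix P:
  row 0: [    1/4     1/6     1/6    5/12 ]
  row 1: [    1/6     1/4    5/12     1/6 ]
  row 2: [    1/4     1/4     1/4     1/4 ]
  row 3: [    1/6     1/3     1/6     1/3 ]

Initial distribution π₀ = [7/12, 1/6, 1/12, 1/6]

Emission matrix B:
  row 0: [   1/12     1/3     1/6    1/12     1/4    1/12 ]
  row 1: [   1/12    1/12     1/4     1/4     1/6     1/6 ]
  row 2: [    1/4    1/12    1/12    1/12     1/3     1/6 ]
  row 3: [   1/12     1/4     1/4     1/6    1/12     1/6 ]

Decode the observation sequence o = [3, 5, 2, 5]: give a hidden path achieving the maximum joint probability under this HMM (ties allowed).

path = [0, 3, 1, 2]

t=0: δ = [4.861e-02, 4.167e-02, 6.944e-03, 2.778e-02]  (obs o_0=3)
t=1: δ = [1.013e-03, 1.736e-03, 2.894e-03, 3.376e-03]  ψ = [0, 1, 1, 0]  (obs o_1=5)
t=2: δ = [1.206e-04, 2.813e-04, 6.028e-05, 2.813e-04]  ψ = [2, 3, 1, 3]  (obs o_2=2)
t=3: δ = [3.907e-06, 1.563e-05, 1.954e-05, 1.563e-05]  ψ = [1, 3, 1, 3]  (obs o_3=5)
backtrack: best end state = 2; path = [0, 3, 1, 2]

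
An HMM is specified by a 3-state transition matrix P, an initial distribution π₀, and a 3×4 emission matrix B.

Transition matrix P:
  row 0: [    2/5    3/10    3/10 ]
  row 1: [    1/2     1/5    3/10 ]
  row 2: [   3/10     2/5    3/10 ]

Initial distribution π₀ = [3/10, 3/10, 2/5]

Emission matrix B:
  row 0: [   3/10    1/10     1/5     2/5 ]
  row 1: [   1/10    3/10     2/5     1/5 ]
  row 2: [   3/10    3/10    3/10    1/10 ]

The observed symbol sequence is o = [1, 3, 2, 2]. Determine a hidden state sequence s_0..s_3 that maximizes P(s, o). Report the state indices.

path = [1, 0, 2, 1]

t=0: δ = [3.000e-02, 9.000e-02, 1.200e-01]  (obs o_0=1)
t=1: δ = [1.800e-02, 9.600e-03, 3.600e-03]  ψ = [1, 2, 2]  (obs o_1=3)
t=2: δ = [1.440e-03, 2.160e-03, 1.620e-03]  ψ = [0, 0, 0]  (obs o_2=2)
t=3: δ = [2.160e-04, 2.592e-04, 1.944e-04]  ψ = [1, 2, 1]  (obs o_3=2)
backtrack: best end state = 1; path = [1, 0, 2, 1]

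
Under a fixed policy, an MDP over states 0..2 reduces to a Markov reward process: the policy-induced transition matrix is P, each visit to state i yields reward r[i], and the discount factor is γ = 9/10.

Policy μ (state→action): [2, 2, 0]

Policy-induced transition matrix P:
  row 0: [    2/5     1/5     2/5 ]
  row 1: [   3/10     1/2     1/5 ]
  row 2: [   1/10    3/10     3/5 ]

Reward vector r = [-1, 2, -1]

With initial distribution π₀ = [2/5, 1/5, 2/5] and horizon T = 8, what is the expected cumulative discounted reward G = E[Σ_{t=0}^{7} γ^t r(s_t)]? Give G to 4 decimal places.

t=0: π = [0.4000, 0.2000, 0.4000], E[r] = -0.4000, γ^t·E[r] = -0.400000, running G = -0.400000
t=1: π = [0.2600, 0.3000, 0.4400], E[r] = -0.1000, γ^t·E[r] = -0.090000, running G = -0.490000
t=2: π = [0.2380, 0.3340, 0.4280], E[r] = 0.0020, γ^t·E[r] = 0.001620, running G = -0.488380
t=3: π = [0.2382, 0.3430, 0.4188], E[r] = 0.0290, γ^t·E[r] = 0.021141, running G = -0.467239
t=4: π = [0.2401, 0.3448, 0.4152], E[r] = 0.0343, γ^t·E[r] = 0.022530, running G = -0.444709
t=5: π = [0.2410, 0.3450, 0.4141], E[r] = 0.0349, γ^t·E[r] = 0.020579, running G = -0.424130
t=6: π = [0.2413, 0.3449, 0.4138], E[r] = 0.0347, γ^t·E[r] = 0.018429, running G = -0.405701
t=7: π = [0.2414, 0.3449, 0.4138], E[r] = 0.0346, γ^t·E[r] = 0.016526, running G = -0.389175

G = -0.3892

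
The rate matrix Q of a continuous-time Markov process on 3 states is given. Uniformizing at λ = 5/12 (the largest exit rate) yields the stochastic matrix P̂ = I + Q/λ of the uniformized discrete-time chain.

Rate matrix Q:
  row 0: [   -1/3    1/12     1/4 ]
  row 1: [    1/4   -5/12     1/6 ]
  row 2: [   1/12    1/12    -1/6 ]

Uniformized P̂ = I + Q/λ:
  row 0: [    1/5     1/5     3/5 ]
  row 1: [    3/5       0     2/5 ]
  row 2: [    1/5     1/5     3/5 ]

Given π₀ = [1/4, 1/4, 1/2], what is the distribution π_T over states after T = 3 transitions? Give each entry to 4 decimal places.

π = [0.2680, 0.1660, 0.5660]

t=0: π = [0.2500, 0.2500, 0.5000]
t=1: π = [0.3000, 0.1500, 0.5500]
t=2: π = [0.2600, 0.1700, 0.5700]
t=3: π = [0.2680, 0.1660, 0.5660]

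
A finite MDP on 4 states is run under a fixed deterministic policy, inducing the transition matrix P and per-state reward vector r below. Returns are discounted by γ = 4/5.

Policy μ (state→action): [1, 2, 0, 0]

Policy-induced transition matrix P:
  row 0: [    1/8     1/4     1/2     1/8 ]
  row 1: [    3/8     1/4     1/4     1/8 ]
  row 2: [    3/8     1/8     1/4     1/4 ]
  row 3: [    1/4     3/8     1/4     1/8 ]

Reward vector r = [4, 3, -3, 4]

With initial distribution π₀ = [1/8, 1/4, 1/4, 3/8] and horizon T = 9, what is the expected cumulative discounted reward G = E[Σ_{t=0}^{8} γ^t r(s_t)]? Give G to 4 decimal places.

G = 7.2493

t=0: π = [0.1250, 0.2500, 0.2500, 0.3750], E[r] = 2.0000, γ^t·E[r] = 2.000000, running G = 2.000000
t=1: π = [0.2969, 0.2656, 0.2813, 0.1563], E[r] = 1.7656, γ^t·E[r] = 1.412500, running G = 3.412500
t=2: π = [0.2813, 0.2344, 0.3242, 0.1602], E[r] = 1.4961, γ^t·E[r] = 0.957500, running G = 4.370000
t=3: π = [0.2847, 0.2295, 0.3203, 0.1655], E[r] = 1.5283, γ^t·E[r] = 0.782500, running G = 5.152500
t=4: π = [0.2831, 0.2307, 0.3212, 0.1650], E[r] = 1.5212, γ^t·E[r] = 0.623075, running G = 5.775575
t=5: π = [0.2836, 0.2305, 0.3208, 0.1651], E[r] = 1.5240, γ^t·E[r] = 0.499390, running G = 6.274965
t=6: π = [0.2835, 0.2305, 0.3209, 0.1651], E[r] = 1.5232, γ^t·E[r] = 0.399293, running G = 6.674258
t=7: π = [0.2835, 0.2305, 0.3209, 0.1651], E[r] = 1.5234, γ^t·E[r] = 0.319484, running G = 6.993742
t=8: π = [0.2835, 0.2305, 0.3209, 0.1651], E[r] = 1.5233, γ^t·E[r] = 0.255575, running G = 7.249318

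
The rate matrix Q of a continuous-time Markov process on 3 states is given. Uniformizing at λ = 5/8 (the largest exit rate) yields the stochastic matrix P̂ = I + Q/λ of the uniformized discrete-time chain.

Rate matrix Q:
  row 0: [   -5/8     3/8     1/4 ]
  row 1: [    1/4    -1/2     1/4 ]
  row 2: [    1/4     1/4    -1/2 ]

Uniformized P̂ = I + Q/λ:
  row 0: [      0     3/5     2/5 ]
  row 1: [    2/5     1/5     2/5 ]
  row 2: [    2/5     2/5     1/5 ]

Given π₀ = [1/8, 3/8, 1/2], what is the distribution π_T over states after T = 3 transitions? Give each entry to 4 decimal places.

π = [0.2960, 0.3720, 0.3320]

t=0: π = [0.1250, 0.3750, 0.5000]
t=1: π = [0.3500, 0.3500, 0.3000]
t=2: π = [0.2600, 0.4000, 0.3400]
t=3: π = [0.2960, 0.3720, 0.3320]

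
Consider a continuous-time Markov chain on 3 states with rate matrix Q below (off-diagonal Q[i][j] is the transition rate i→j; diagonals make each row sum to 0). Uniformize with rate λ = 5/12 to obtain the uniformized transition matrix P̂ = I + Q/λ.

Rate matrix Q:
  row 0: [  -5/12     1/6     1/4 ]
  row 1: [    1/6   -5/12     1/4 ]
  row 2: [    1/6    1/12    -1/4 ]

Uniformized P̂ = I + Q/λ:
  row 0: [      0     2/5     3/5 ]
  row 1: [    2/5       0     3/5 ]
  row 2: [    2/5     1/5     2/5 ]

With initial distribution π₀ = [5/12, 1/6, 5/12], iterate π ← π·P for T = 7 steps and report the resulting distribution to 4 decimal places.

t=0: π = [0.4167, 0.1667, 0.4167]
t=1: π = [0.2333, 0.2500, 0.5167]
t=2: π = [0.3067, 0.1967, 0.4967]
t=3: π = [0.2773, 0.2220, 0.5007]
t=4: π = [0.2891, 0.2111, 0.4999]
t=5: π = [0.2844, 0.2156, 0.5000]
t=6: π = [0.2863, 0.2138, 0.5000]
t=7: π = [0.2855, 0.2145, 0.5000]

π = [0.2855, 0.2145, 0.5000]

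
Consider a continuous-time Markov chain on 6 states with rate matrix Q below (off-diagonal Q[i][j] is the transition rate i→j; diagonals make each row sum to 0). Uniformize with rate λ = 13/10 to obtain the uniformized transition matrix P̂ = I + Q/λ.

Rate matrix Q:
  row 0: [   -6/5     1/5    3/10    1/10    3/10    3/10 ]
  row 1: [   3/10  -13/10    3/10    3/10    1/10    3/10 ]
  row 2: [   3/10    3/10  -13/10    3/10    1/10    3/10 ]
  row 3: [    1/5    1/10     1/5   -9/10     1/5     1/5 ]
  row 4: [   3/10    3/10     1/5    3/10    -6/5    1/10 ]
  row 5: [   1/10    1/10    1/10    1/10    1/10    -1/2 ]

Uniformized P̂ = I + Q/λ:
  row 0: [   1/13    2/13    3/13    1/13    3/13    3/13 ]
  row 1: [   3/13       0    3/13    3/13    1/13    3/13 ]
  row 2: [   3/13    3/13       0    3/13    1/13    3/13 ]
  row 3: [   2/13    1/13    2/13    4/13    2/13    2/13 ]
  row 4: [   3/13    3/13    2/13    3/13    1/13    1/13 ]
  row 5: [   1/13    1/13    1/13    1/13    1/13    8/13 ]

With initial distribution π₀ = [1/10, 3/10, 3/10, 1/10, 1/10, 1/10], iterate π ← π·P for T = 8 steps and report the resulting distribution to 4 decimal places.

t=0: π = [0.1000, 0.3000, 0.3000, 0.1000, 0.1000, 0.1000]
t=1: π = [0.1923, 0.1231, 0.1308, 0.2077, 0.1000, 0.2462]
t=2: π = [0.1473, 0.1178, 0.1391, 0.1793, 0.1225, 0.2941]
t=3: π = [0.1491, 0.1194, 0.1302, 0.1766, 0.1134, 0.3112]
t=4: π = [0.1464, 0.1167, 0.1305, 0.1735, 0.1134, 0.3194]
t=5: π = [0.1458, 0.1167, 0.1294, 0.1725, 0.1128, 0.3228]
t=6: π = [0.1454, 0.1164, 0.1293, 0.1719, 0.1126, 0.3243]
t=7: π = [0.1453, 0.1164, 0.1291, 0.1717, 0.1125, 0.3250]
t=8: π = [0.1452, 0.1163, 0.1291, 0.1716, 0.1125, 0.3252]

π = [0.1452, 0.1163, 0.1291, 0.1716, 0.1125, 0.3252]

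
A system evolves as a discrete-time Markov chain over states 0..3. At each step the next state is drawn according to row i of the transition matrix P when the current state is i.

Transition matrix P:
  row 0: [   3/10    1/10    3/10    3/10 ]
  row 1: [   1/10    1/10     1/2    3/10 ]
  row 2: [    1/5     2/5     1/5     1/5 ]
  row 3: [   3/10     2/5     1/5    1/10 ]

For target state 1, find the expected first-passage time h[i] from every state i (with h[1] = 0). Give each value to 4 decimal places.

h = [4.0938, 0.0000, 3.0625, 3.1563]

First-step conditioning: h[1] = 0; for i ≠ 1, h[i] = 1 + Σ_k P[i][k]·h[k].
  h[0] = 1 + 3/10·h[0] + 3/10·h[2] + 3/10·h[3]
  h[2] = 1 + 1/5·h[0] + 1/5·h[2] + 1/5·h[3]
  h[3] = 1 + 3/10·h[0] + 1/5·h[2] + 1/10·h[3]
Solving the 3×3 linear system over states ≠ 1 gives exactly h = [131/32, 0, 49/16, 101/32] (h[1] = 0 is the target).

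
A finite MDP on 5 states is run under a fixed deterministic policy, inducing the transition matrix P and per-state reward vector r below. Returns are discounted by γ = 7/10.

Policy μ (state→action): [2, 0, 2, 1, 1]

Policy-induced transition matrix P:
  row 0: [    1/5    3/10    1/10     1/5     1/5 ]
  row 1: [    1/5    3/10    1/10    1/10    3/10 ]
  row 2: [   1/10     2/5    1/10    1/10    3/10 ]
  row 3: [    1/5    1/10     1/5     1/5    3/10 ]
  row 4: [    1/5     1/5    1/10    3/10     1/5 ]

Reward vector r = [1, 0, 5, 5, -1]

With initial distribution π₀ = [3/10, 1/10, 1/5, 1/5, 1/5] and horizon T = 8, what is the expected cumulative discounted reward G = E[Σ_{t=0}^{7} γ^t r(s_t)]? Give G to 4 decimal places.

G = 5.2509

t=0: π = [0.3000, 0.1000, 0.2000, 0.2000, 0.2000], E[r] = 2.1000, γ^t·E[r] = 2.100000, running G = 2.100000
t=1: π = [0.1800, 0.2600, 0.1200, 0.1900, 0.2500], E[r] = 1.4800, γ^t·E[r] = 1.036000, running G = 3.136000
t=2: π = [0.1880, 0.2490, 0.1190, 0.1870, 0.2570], E[r] = 1.4610, γ^t·E[r] = 0.715890, running G = 3.851890
t=3: π = [0.1881, 0.2488, 0.1187, 0.1889, 0.2555], E[r] = 1.4706, γ^t·E[r] = 0.504416, running G = 4.356306
t=4: π = [0.1881, 0.2485, 0.1189, 0.1888, 0.2556], E[r] = 1.4709, γ^t·E[r] = 0.353173, running G = 4.709478
t=5: π = [0.1881, 0.2486, 0.1189, 0.1888, 0.2556], E[r] = 1.4710, γ^t·E[r] = 0.247230, running G = 4.956708
t=6: π = [0.1881, 0.2486, 0.1189, 0.1888, 0.2556], E[r] = 1.4710, γ^t·E[r] = 0.173060, running G = 5.129768
t=7: π = [0.1881, 0.2486, 0.1189, 0.1888, 0.2556], E[r] = 1.4710, γ^t·E[r] = 0.121142, running G = 5.250910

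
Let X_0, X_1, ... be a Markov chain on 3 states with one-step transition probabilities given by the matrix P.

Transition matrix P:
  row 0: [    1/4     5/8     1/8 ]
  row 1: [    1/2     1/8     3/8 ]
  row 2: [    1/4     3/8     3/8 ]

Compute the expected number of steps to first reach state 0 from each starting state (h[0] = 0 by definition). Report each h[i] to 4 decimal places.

First-step conditioning: h[0] = 0; for i ≠ 0, h[i] = 1 + Σ_k P[i][k]·h[k].
  h[1] = 1 + 1/8·h[1] + 3/8·h[2]
  h[2] = 1 + 3/8·h[1] + 3/8·h[2]
Solving the 2×2 linear system over states ≠ 0 gives exactly h = [0, 32/13, 40/13] (h[0] = 0 is the target).

h = [0.0000, 2.4615, 3.0769]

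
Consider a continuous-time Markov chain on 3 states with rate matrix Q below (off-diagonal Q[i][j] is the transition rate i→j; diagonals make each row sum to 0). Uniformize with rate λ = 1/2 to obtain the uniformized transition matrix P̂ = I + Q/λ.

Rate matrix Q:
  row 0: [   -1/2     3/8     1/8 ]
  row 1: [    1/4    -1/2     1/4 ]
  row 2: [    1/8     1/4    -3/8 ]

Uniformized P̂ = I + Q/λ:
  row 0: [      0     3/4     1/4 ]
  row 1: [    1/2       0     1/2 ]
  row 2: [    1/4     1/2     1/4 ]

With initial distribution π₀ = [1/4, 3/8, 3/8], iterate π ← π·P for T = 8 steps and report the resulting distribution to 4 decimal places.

t=0: π = [0.2500, 0.3750, 0.3750]
t=1: π = [0.2813, 0.3750, 0.3438]
t=2: π = [0.2734, 0.3828, 0.3438]
t=3: π = [0.2773, 0.3770, 0.3457]
t=4: π = [0.2749, 0.3809, 0.3442]
t=5: π = [0.2765, 0.3783, 0.3452]
t=6: π = [0.2755, 0.3800, 0.3446]
t=7: π = [0.2761, 0.3789, 0.3450]
t=8: π = [0.2757, 0.3796, 0.3447]

π = [0.2757, 0.3796, 0.3447]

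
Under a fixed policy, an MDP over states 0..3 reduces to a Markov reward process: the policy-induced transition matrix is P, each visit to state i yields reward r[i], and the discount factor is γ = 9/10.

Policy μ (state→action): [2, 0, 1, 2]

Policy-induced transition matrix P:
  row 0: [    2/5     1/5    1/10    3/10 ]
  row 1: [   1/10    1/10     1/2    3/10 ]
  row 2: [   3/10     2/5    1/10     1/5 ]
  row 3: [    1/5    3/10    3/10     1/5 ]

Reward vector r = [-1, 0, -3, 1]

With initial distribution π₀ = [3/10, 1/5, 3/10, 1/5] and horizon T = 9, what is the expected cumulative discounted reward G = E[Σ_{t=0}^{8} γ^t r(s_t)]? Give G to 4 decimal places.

G = -4.7858

t=0: π = [0.3000, 0.2000, 0.3000, 0.2000], E[r] = -1.0000, γ^t·E[r] = -1.000000, running G = -1.000000
t=1: π = [0.2700, 0.2600, 0.2200, 0.2500], E[r] = -0.6800, γ^t·E[r] = -0.612000, running G = -1.612000
t=2: π = [0.2500, 0.2430, 0.2540, 0.2530], E[r] = -0.7590, γ^t·E[r] = -0.614790, running G = -2.226790
t=3: π = [0.2511, 0.2518, 0.2478, 0.2493], E[r] = -0.7452, γ^t·E[r] = -0.543251, running G = -2.770041
t=4: π = [0.2498, 0.2493, 0.2506, 0.2503], E[r] = -0.7513, γ^t·E[r] = -0.492908, running G = -3.262949
t=5: π = [0.2501, 0.2502, 0.2498, 0.2499], E[r] = -0.7495, γ^t·E[r] = -0.442586, running G = -3.705535
t=6: π = [0.2500, 0.2499, 0.2501, 0.2500], E[r] = -0.7501, γ^t·E[r] = -0.398660, running G = -4.104195
t=7: π = [0.2500, 0.2500, 0.2500, 0.2500], E[r] = -0.7499, γ^t·E[r] = -0.358698, running G = -4.462894
t=8: π = [0.2500, 0.2500, 0.2500, 0.2500], E[r] = -0.7500, γ^t·E[r] = -0.322858, running G = -4.785751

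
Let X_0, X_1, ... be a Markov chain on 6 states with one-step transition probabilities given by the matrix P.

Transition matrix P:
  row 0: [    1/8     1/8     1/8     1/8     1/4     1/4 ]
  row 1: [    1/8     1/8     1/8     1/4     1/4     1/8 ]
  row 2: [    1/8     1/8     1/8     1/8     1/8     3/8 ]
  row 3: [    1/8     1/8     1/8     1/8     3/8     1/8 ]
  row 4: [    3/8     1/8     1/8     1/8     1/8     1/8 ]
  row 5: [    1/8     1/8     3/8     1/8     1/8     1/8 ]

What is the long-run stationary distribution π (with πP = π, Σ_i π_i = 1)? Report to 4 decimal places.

π = [0.1744, 0.1250, 0.1725, 0.1406, 0.1976, 0.1899]

Balance equations π_j = Σ_i π_i·P[i][j]:
  π_0 = 1/8·π_0 + 1/8·π_1 + 1/8·π_2 + 1/8·π_3 + 3/8·π_4 + 1/8·π_5
  π_1 = 1/8·π_0 + 1/8·π_1 + 1/8·π_2 + 1/8·π_3 + 1/8·π_4 + 1/8·π_5
  π_2 = 1/8·π_0 + 1/8·π_1 + 1/8·π_2 + 1/8·π_3 + 1/8·π_4 + 3/8·π_5
  π_3 = 1/8·π_0 + 1/4·π_1 + 1/8·π_2 + 1/8·π_3 + 1/8·π_4 + 1/8·π_5
  π_4 = 1/4·π_0 + 1/4·π_1 + 1/8·π_2 + 3/8·π_3 + 1/8·π_4 + 1/8·π_5
  normalize: π_0 + π_1 + π_2 + π_3 + π_4 + π_5 = 1
Solving the linear system gives exactly π = [173/992, 1/8, 1711/9920, 9/64, 49/248, 471/2480].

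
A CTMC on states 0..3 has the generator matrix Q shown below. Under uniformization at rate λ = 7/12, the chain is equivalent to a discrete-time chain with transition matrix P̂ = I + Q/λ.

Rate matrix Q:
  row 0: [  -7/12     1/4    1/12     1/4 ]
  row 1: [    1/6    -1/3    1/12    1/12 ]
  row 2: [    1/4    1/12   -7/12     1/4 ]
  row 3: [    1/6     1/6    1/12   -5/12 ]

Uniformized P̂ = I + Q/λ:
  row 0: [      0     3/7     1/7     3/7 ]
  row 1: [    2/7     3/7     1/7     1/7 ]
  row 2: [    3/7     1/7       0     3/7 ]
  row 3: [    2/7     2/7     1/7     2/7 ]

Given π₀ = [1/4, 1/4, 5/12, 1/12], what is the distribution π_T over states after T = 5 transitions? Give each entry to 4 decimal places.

π = [0.2366, 0.3517, 0.1250, 0.2867]

t=0: π = [0.2500, 0.2500, 0.4167, 0.0833]
t=1: π = [0.2738, 0.2976, 0.0833, 0.3452]
t=2: π = [0.2194, 0.3554, 0.1310, 0.2942]
t=3: π = [0.2417, 0.3491, 0.1241, 0.2850]
t=4: π = [0.2344, 0.3524, 0.1251, 0.2881]
t=5: π = [0.2366, 0.3517, 0.1250, 0.2867]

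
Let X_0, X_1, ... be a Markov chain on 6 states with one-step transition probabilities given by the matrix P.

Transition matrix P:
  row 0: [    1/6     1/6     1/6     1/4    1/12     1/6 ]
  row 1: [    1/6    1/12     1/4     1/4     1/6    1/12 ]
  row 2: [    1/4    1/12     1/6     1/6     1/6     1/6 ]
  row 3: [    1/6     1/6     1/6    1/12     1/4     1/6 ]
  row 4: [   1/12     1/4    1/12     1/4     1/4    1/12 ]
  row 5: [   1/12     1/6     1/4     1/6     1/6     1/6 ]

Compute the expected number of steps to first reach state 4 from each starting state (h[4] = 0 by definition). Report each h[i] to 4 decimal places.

h = [6.4360, 5.9468, 6.0171, 5.5166, 0.0000, 5.9414]

First-step conditioning: h[4] = 0; for i ≠ 4, h[i] = 1 + Σ_k P[i][k]·h[k].
  h[0] = 1 + 1/6·h[0] + 1/6·h[1] + 1/6·h[2] + 1/4·h[3] + 1/6·h[5]
  h[1] = 1 + 1/6·h[0] + 1/12·h[1] + 1/4·h[2] + 1/4·h[3] + 1/12·h[5]
  h[2] = 1 + 1/4·h[0] + 1/12·h[1] + 1/6·h[2] + 1/6·h[3] + 1/6·h[5]
  h[3] = 1 + 1/6·h[0] + 1/6·h[1] + 1/6·h[2] + 1/12·h[3] + 1/6·h[5]
  h[5] = 1 + 1/12·h[0] + 1/6·h[1] + 1/4·h[2] + 1/6·h[3] + 1/6·h[5]
Solving the 5×5 linear system over states ≠ 4 gives exactly h = [13181/2048, 12179/2048, 12323/2048, 5649/1024, 0, 1521/256] (h[4] = 0 is the target).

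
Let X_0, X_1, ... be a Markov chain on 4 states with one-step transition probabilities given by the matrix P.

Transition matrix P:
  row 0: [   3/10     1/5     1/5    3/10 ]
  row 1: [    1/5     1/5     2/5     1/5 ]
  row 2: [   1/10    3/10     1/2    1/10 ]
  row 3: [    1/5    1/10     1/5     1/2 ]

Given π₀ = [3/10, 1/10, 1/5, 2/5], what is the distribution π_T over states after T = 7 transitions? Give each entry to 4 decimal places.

π = [0.1840, 0.2081, 0.3449, 0.2630]

t=0: π = [0.3000, 0.1000, 0.2000, 0.4000]
t=1: π = [0.2100, 0.1800, 0.2800, 0.3300]
t=2: π = [0.1930, 0.1950, 0.3200, 0.2920]
t=3: π = [0.1873, 0.2028, 0.3350, 0.2749]
t=4: π = [0.1852, 0.2060, 0.3411, 0.2677]
t=5: π = [0.1844, 0.2073, 0.3435, 0.2647]
t=6: π = [0.1841, 0.2079, 0.3445, 0.2635]
t=7: π = [0.1840, 0.2081, 0.3449, 0.2630]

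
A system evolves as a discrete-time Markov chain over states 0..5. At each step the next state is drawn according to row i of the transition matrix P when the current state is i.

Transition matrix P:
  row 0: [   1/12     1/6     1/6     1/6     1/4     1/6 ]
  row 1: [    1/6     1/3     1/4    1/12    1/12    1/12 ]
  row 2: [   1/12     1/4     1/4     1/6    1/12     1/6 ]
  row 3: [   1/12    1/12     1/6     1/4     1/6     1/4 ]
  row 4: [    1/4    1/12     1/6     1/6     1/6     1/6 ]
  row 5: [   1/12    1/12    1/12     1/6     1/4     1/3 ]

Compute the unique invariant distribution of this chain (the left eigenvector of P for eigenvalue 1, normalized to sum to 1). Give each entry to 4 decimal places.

Balance equations π_j = Σ_i π_i·P[i][j]:
  π_0 = 1/12·π_0 + 1/6·π_1 + 1/12·π_2 + 1/12·π_3 + 1/4·π_4 + 1/12·π_5
  π_1 = 1/6·π_0 + 1/3·π_1 + 1/4·π_2 + 1/12·π_3 + 1/12·π_4 + 1/12·π_5
  π_2 = 1/6·π_0 + 1/4·π_1 + 1/4·π_2 + 1/6·π_3 + 1/6·π_4 + 1/12·π_5
  π_3 = 1/6·π_0 + 1/12·π_1 + 1/6·π_2 + 1/4·π_3 + 1/6·π_4 + 1/6·π_5
  π_4 = 1/4·π_0 + 1/12·π_1 + 1/12·π_2 + 1/6·π_3 + 1/6·π_4 + 1/4·π_5
  normalize: π_0 + π_1 + π_2 + π_3 + π_4 + π_5 = 1
Solving the linear system gives exactly π = [9344/75007, 12349/75007, 13395/75007, 12515/75007, 12386/75007, 15018/75007].

π = [0.1246, 0.1646, 0.1786, 0.1669, 0.1651, 0.2002]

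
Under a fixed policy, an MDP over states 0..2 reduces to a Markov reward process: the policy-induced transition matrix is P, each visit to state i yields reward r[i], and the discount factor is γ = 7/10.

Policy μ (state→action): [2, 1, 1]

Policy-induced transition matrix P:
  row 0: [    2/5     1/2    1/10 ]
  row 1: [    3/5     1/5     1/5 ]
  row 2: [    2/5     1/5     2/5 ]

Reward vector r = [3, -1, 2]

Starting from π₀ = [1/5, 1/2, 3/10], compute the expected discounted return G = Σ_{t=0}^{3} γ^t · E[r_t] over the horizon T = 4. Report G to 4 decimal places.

t=0: π = [0.2000, 0.5000, 0.3000], E[r] = 0.7000, γ^t·E[r] = 0.700000, running G = 0.700000
t=1: π = [0.5000, 0.2600, 0.2400], E[r] = 1.7200, γ^t·E[r] = 1.204000, running G = 1.904000
t=2: π = [0.4520, 0.3500, 0.1980], E[r] = 1.4020, γ^t·E[r] = 0.686980, running G = 2.590980
t=3: π = [0.4700, 0.3356, 0.1944], E[r] = 1.4632, γ^t·E[r] = 0.501878, running G = 3.092858

G = 3.0929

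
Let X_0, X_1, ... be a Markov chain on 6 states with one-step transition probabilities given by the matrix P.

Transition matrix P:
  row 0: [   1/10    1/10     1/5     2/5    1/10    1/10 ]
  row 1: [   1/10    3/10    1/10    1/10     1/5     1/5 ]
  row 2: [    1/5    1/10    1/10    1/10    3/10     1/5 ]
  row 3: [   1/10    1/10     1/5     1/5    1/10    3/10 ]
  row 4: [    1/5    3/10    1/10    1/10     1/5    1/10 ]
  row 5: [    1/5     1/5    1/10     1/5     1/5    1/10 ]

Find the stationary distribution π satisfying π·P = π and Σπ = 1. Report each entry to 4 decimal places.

Balance equations π_j = Σ_i π_i·P[i][j]:
  π_0 = 1/10·π_0 + 1/10·π_1 + 1/5·π_2 + 1/10·π_3 + 1/5·π_4 + 1/5·π_5
  π_1 = 1/10·π_0 + 3/10·π_1 + 1/10·π_2 + 1/10·π_3 + 3/10·π_4 + 1/5·π_5
  π_2 = 1/5·π_0 + 1/10·π_1 + 1/10·π_2 + 1/5·π_3 + 1/10·π_4 + 1/10·π_5
  π_3 = 2/5·π_0 + 1/10·π_1 + 1/10·π_2 + 1/5·π_3 + 1/10·π_4 + 1/5·π_5
  π_4 = 1/10·π_0 + 1/5·π_1 + 3/10·π_2 + 1/10·π_3 + 1/5·π_4 + 1/5·π_5
  normalize: π_0 + π_1 + π_2 + π_3 + π_4 + π_5 = 1
Solving the linear system gives exactly π = [14559/98272, 9393/49136, 3261/24568, 17609/98272, 8871/49136, 4133/24568].

π = [0.1482, 0.1912, 0.1327, 0.1792, 0.1805, 0.1682]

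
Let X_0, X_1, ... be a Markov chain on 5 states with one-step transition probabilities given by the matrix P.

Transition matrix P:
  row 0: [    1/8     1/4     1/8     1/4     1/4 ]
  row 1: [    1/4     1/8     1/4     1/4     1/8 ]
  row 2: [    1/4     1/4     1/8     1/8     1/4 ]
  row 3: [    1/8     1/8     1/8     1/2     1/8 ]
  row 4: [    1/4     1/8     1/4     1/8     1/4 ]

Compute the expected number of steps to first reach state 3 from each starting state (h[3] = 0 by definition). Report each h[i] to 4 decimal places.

First-step conditioning: h[3] = 0; for i ≠ 3, h[i] = 1 + Σ_k P[i][k]·h[k].
  h[0] = 1 + 1/8·h[0] + 1/4·h[1] + 1/8·h[2] + 1/4·h[4]
  h[1] = 1 + 1/4·h[0] + 1/8·h[1] + 1/4·h[2] + 1/8·h[4]
  h[2] = 1 + 1/4·h[0] + 1/4·h[1] + 1/8·h[2] + 1/4·h[4]
  h[4] = 1 + 1/4·h[0] + 1/8·h[1] + 1/4·h[2] + 1/4·h[4]
Solving the 4×4 linear system over states ≠ 3 gives exactly h = [4544/907, 4536/907, 5112/907, 0, 5184/907] (h[3] = 0 is the target).

h = [5.0099, 5.0011, 5.6362, 0.0000, 5.7155]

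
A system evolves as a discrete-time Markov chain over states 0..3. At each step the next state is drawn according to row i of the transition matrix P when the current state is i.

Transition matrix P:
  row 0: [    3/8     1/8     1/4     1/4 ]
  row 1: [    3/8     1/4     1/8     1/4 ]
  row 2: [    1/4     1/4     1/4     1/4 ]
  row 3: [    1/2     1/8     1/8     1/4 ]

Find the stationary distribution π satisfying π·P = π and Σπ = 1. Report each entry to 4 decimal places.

π = [0.3816, 0.1711, 0.1974, 0.2500]

Balance equations π_j = Σ_i π_i·P[i][j]:
  π_0 = 3/8·π_0 + 3/8·π_1 + 1/4·π_2 + 1/2·π_3
  π_1 = 1/8·π_0 + 1/4·π_1 + 1/4·π_2 + 1/8·π_3
  π_2 = 1/4·π_0 + 1/8·π_1 + 1/4·π_2 + 1/8·π_3
  normalize: π_0 + π_1 + π_2 + π_3 = 1
Solving the linear system gives exactly π = [29/76, 13/76, 15/76, 1/4].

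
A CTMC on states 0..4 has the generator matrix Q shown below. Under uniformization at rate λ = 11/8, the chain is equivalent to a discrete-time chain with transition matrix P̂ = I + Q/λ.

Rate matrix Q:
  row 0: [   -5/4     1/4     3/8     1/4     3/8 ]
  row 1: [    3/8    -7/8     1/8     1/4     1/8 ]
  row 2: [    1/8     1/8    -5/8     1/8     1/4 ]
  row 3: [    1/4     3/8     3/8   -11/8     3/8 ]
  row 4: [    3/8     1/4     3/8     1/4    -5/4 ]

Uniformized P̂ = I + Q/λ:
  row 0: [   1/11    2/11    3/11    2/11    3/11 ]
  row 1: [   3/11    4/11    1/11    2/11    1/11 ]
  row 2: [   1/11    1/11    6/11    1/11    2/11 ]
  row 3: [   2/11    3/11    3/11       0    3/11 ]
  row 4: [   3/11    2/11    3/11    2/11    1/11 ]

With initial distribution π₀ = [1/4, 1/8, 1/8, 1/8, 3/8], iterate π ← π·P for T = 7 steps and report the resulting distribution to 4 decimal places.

π = [0.1709, 0.2005, 0.3248, 0.1289, 0.1749]

t=0: π = [0.2500, 0.1250, 0.1250, 0.1250, 0.3750]
t=1: π = [0.1932, 0.2045, 0.2841, 0.1477, 0.1705]
t=2: π = [0.1725, 0.2066, 0.3130, 0.1291, 0.1787]
t=3: π = [0.1727, 0.2027, 0.3205, 0.1299, 0.1742]
t=4: π = [0.1712, 0.2013, 0.3233, 0.1291, 0.1751]
t=5: π = [0.1711, 0.2008, 0.3243, 0.1290, 0.1749]
t=6: π = [0.1709, 0.2006, 0.3247, 0.1289, 0.1749]
t=7: π = [0.1709, 0.2005, 0.3248, 0.1289, 0.1749]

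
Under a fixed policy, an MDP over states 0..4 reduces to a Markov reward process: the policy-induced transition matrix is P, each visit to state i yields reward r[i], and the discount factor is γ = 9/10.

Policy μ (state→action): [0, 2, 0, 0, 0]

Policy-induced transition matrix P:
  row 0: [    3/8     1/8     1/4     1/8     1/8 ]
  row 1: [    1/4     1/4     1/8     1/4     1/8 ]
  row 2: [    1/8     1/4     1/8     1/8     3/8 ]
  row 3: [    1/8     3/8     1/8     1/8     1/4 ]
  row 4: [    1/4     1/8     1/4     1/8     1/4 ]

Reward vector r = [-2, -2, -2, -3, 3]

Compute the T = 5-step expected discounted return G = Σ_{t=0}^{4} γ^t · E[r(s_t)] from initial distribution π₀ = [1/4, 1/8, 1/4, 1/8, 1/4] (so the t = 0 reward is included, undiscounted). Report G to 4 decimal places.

t=0: π = [0.2500, 0.1250, 0.2500, 0.1250, 0.2500], E[r] = -0.8750, γ^t·E[r] = -0.875000, running G = -0.875000
t=1: π = [0.2344, 0.2031, 0.1875, 0.1406, 0.2344], E[r] = -0.9688, γ^t·E[r] = -0.871875, running G = -1.746875
t=2: π = [0.2383, 0.2090, 0.1836, 0.1504, 0.2188], E[r] = -1.0566, γ^t·E[r] = -0.855879, running G = -2.602754
t=3: π = [0.2380, 0.2117, 0.1821, 0.1511, 0.2170], E[r] = -1.0659, γ^t·E[r] = -0.777054, running G = -3.379808
t=4: π = [0.2381, 0.2120, 0.1819, 0.1515, 0.2166], E[r] = -1.0687, γ^t·E[r] = -0.701171, running G = -4.080979

G = -4.0810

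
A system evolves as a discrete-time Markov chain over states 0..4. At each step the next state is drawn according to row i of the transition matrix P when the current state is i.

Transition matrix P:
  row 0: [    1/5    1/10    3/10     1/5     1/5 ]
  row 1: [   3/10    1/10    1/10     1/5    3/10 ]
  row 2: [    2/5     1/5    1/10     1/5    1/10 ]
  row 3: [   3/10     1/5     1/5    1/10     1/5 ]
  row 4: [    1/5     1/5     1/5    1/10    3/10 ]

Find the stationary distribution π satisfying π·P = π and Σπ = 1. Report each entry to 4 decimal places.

π = [0.2703, 0.1572, 0.1921, 0.1620, 0.2183]

Balance equations π_j = Σ_i π_i·P[i][j]:
  π_0 = 1/5·π_0 + 3/10·π_1 + 2/5·π_2 + 3/10·π_3 + 1/5·π_4
  π_1 = 1/10·π_0 + 1/10·π_1 + 1/5·π_2 + 1/5·π_3 + 1/5·π_4
  π_2 = 3/10·π_0 + 1/10·π_1 + 1/10·π_2 + 1/5·π_3 + 1/5·π_4
  π_3 = 1/5·π_0 + 1/5·π_1 + 1/5·π_2 + 1/10·π_3 + 1/10·π_4
  normalize: π_0 + π_1 + π_2 + π_3 + π_4 = 1
Solving the linear system gives exactly π = [3203/11848, 1863/11848, 569/2962, 1919/11848, 2587/11848].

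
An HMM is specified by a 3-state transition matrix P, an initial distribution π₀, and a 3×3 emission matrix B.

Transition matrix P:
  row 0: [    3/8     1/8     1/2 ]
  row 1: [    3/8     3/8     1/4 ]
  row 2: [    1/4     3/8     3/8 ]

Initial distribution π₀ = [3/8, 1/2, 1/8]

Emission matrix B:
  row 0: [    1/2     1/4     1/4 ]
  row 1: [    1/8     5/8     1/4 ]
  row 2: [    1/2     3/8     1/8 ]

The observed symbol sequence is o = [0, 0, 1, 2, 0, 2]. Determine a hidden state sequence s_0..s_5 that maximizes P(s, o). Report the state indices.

path = [0, 2, 1, 0, 2, 1]

t=0: δ = [1.875e-01, 6.250e-02, 6.250e-02]  (obs o_0=0)
t=1: δ = [3.516e-02, 2.930e-03, 4.688e-02]  ψ = [0, 0, 0]  (obs o_1=0)
t=2: δ = [3.296e-03, 1.099e-02, 6.592e-03]  ψ = [0, 2, 0]  (obs o_2=1)
t=3: δ = [1.030e-03, 1.030e-03, 3.433e-04]  ψ = [1, 1, 1]  (obs o_3=2)
t=4: δ = [1.931e-04, 4.828e-05, 2.575e-04]  ψ = [0, 1, 0]  (obs o_4=0)
t=5: δ = [1.810e-05, 2.414e-05, 1.207e-05]  ψ = [0, 2, 0]  (obs o_5=2)
backtrack: best end state = 1; path = [0, 2, 1, 0, 2, 1]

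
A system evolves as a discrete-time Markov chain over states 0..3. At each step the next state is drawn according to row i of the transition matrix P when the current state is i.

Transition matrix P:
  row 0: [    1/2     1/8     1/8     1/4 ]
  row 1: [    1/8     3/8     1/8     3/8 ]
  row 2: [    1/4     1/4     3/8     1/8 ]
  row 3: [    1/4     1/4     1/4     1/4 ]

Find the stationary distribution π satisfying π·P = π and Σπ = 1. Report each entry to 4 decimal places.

Balance equations π_j = Σ_i π_i·P[i][j]:
  π_0 = 1/2·π_0 + 1/8·π_1 + 1/4·π_2 + 1/4·π_3
  π_1 = 1/8·π_0 + 3/8·π_1 + 1/4·π_2 + 1/4·π_3
  π_2 = 1/8·π_0 + 1/8·π_1 + 3/8·π_2 + 1/4·π_3
  normalize: π_0 + π_1 + π_2 + π_3 = 1
Solving the linear system gives exactly π = [12/41, 10/41, 60/287, 73/287].

π = [0.2927, 0.2439, 0.2091, 0.2544]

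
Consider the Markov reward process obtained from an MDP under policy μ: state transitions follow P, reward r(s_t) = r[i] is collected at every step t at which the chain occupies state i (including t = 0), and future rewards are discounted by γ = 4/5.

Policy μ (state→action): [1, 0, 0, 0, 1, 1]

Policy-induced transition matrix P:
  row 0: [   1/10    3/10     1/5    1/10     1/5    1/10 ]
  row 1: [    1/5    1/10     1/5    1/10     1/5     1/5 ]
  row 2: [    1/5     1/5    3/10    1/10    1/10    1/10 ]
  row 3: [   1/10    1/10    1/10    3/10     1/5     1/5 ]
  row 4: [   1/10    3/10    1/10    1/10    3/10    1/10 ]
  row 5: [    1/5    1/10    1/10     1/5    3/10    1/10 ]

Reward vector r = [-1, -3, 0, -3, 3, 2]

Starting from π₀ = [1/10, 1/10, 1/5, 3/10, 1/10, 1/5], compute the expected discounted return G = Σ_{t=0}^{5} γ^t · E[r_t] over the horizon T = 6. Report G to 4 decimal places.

t=0: π = [0.1000, 0.1000, 0.2000, 0.3000, 0.1000, 0.2000], E[r] = -0.6000, γ^t·E[r] = -0.600000, running G = -0.600000
t=1: π = [0.1500, 0.1600, 0.1600, 0.1800, 0.2100, 0.1400], E[r] = -0.2600, γ^t·E[r] = -0.208000, running G = -0.808000
t=2: π = [0.1460, 0.1880, 0.1630, 0.1500, 0.2190, 0.1340], E[r] = -0.2350, γ^t·E[r] = -0.150400, running G = -0.958400
t=3: π = [0.1485, 0.1893, 0.1660, 0.1434, 0.2190, 0.1338], E[r] = -0.2220, γ^t·E[r] = -0.113664, running G = -1.072064
t=4: π = [0.1489, 0.1901, 0.1670, 0.1421, 0.2187, 0.1333], E[r] = -0.2228, γ^t·E[r] = -0.091263, running G = -1.163327
t=5: π = [0.1490, 0.1902, 0.1673, 0.1417, 0.2185, 0.1332], E[r] = -0.2230, γ^t·E[r] = -0.073065, running G = -1.236392

G = -1.2364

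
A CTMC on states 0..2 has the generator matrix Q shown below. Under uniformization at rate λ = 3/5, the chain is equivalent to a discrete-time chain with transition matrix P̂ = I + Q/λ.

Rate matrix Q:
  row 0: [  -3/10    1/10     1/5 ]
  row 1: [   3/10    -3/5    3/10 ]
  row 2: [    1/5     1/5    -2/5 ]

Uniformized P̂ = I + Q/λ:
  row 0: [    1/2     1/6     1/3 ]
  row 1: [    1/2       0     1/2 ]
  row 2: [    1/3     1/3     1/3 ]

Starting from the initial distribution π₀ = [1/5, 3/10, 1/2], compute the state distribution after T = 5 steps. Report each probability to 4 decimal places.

t=0: π = [0.2000, 0.3000, 0.5000]
t=1: π = [0.4167, 0.2000, 0.3833]
t=2: π = [0.4361, 0.1972, 0.3667]
t=3: π = [0.4389, 0.1949, 0.3662]
t=4: π = [0.4390, 0.1952, 0.3658]
t=5: π = [0.4390, 0.1951, 0.3659]

π = [0.4390, 0.1951, 0.3659]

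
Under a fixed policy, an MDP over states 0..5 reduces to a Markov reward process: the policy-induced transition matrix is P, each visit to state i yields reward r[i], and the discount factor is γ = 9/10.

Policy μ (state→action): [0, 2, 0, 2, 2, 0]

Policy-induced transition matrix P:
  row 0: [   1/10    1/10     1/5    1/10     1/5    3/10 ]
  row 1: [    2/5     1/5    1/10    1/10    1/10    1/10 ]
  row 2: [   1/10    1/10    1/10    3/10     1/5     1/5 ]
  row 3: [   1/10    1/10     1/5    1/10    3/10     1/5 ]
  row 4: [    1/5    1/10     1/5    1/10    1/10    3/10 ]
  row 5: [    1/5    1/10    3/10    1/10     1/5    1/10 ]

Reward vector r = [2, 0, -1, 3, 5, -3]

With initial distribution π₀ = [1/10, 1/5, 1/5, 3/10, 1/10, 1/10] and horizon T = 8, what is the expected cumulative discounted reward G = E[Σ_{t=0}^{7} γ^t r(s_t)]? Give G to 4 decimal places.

G = 5.3441

t=0: π = [0.1000, 0.2000, 0.2000, 0.3000, 0.1000, 0.1000], E[r] = 1.1000, γ^t·E[r] = 1.100000, running G = 1.100000
t=1: π = [0.1800, 0.1200, 0.1700, 0.1400, 0.2000, 0.1900], E[r] = 1.0400, γ^t·E[r] = 0.936000, running G = 2.036000
t=2: π = [0.1750, 0.1120, 0.1900, 0.1340, 0.1820, 0.2070], E[r] = 0.8510, γ^t·E[r] = 0.689310, running G = 2.725310
t=3: π = [0.1725, 0.1112, 0.1905, 0.1380, 0.1840, 0.2038], E[r] = 0.8771, γ^t·E[r] = 0.639406, running G = 3.364716
t=4: π = [0.1721, 0.1111, 0.1902, 0.1381, 0.1843, 0.2042], E[r] = 0.8773, γ^t·E[r] = 0.575610, running G = 3.940326
t=5: π = [0.1722, 0.1111, 0.1903, 0.1380, 0.1843, 0.2041], E[r] = 0.8772, γ^t·E[r] = 0.517982, running G = 4.458308
t=6: π = [0.1722, 0.1111, 0.1903, 0.1381, 0.1843, 0.2041], E[r] = 0.8772, γ^t·E[r] = 0.466183, running G = 4.924490
t=7: π = [0.1722, 0.1111, 0.1903, 0.1381, 0.1843, 0.2041], E[r] = 0.8772, γ^t·E[r] = 0.419568, running G = 5.344058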